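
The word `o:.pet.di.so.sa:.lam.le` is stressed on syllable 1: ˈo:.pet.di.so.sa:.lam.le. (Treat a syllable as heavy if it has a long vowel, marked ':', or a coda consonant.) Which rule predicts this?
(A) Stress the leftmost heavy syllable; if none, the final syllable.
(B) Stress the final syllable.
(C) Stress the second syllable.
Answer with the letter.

Rule A → syllable 1 ✓.
Rule B → syllable 7 (observed: 1).
Rule C → syllable 2 (observed: 1).

A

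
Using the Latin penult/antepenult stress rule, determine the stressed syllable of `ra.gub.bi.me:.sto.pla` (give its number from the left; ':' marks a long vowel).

4

Classical Latin: stress the penult if heavy (long vowel or closed), else the antepenult.
Weights: 4 me: H, 5 sto L, 6 pla L.
The penult (syllable 5, sto) is light, so stress falls on the antepenult (syllable 4, me:).
Stress on syllable 4: ra.gub.bi.ˈme:.sto.pla.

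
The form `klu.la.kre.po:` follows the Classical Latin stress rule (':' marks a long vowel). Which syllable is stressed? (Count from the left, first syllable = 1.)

2

Classical Latin: stress the penult if heavy (long vowel or closed), else the antepenult.
Weights: 2 la L, 3 kre L, 4 po: H.
The penult (syllable 3, kre) is light, so stress falls on the antepenult (syllable 2, la).
Stress on syllable 2: klu.ˈla.kre.po:.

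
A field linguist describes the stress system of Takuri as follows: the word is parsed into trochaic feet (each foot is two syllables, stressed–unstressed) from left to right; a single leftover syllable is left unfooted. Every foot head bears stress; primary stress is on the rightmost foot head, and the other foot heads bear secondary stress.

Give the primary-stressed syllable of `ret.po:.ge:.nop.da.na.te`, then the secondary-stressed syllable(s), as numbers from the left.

Parse left to right into trochaic (ˈσσ) feet: (ˈret.po:) (ˈge:.nop) (ˈda.na) te. Syllable 7 is left unfooted.
Foot heads (stressed positions): 1, 3, 5.
End Rule Rightmost: primary stress on the rightmost head = syllable 5.
Secondary stress on 1, 3: ˌret.po:.ˌge:.nop.ˈda.na.te.

primary 5, secondary 1, 3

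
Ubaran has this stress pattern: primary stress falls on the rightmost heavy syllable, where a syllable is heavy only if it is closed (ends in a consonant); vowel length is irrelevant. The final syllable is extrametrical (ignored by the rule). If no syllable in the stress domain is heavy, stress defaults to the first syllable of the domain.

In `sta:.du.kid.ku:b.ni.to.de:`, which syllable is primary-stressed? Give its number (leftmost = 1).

4

The final syllable (7, de:) is extrametrical; the stress domain is syllables 1–6.
Weights: 1 sta: L, 2 du L, 3 kid H, 4 ku:b H, 5 ni L, 6 to L.
Heavy syllables in the domain: 3, 4. The rightmost is syllable 4 (ku:b).
Primary stress: syllable 4 → sta:.du.kid.ˈku:b.ni.to.de:.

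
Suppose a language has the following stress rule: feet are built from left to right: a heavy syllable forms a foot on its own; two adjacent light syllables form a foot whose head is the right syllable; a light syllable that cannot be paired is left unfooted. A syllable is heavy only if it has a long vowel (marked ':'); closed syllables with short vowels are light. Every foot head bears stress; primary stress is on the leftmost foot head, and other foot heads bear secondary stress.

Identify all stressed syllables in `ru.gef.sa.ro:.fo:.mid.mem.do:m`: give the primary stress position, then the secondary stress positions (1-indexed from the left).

primary 2, secondary 4, 5, 7, 8

Weights: 1 ru L, 2 gef L, 3 sa L, 4 ro: H, 5 fo: H, 6 mid L, 7 mem L, 8 do:m H.
Parse left to right (heavy = foot alone; LL = one foot; stranded L unfooted): (ru.ˈgef) sa (ˈro:) (ˈfo:) (mid.ˈmem) (ˈdo:m).
Foot heads: 2, 4, 5, 7, 8.
Primary stress on the leftmost head = syllable 2.
Secondary stress on 4, 5, 7, 8: ru.ˈgef.sa.ˌro:.ˌfo:.mid.ˌmem.ˌdo:m.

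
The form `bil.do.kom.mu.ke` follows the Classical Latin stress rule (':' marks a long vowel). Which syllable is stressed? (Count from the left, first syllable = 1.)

Classical Latin: stress the penult if heavy (long vowel or closed), else the antepenult.
Weights: 3 kom H, 4 mu L, 5 ke L.
The penult (syllable 4, mu) is light, so stress falls on the antepenult (syllable 3, kom).
Stress on syllable 3: bil.do.ˈkom.mu.ke.

3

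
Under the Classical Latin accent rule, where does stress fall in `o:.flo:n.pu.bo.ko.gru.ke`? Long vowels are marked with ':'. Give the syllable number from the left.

5

Classical Latin: stress the penult if heavy (long vowel or closed), else the antepenult.
Weights: 5 ko L, 6 gru L, 7 ke L.
The penult (syllable 6, gru) is light, so stress falls on the antepenult (syllable 5, ko).
Stress on syllable 5: o:.flo:n.pu.bo.ˈko.gru.ke.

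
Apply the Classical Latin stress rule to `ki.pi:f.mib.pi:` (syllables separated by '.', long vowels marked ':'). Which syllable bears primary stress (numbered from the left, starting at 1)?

Classical Latin: stress the penult if heavy (long vowel or closed), else the antepenult.
Weights: 2 pi:f H, 3 mib H, 4 pi: H.
The penult (syllable 3, mib) is heavy, so it takes stress.
Stress on syllable 3: ki.pi:f.ˈmib.pi:.

3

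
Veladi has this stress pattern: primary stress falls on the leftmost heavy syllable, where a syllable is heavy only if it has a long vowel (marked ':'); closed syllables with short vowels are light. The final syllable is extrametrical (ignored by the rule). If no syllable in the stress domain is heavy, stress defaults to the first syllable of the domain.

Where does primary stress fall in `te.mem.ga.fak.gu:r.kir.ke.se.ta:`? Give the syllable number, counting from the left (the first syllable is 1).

The final syllable (9, ta:) is extrametrical; the stress domain is syllables 1–8.
Weights: 1 te L, 2 mem L, 3 ga L, 4 fak L, 5 gu:r H, 6 kir L, 7 ke L, 8 se L.
Heavy syllables in the domain: 5. The leftmost is syllable 5 (gu:r).
Primary stress: syllable 5 → te.mem.ga.fak.ˈgu:r.kir.ke.se.ta:.

5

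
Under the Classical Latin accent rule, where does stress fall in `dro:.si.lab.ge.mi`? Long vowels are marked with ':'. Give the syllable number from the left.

3

Classical Latin: stress the penult if heavy (long vowel or closed), else the antepenult.
Weights: 3 lab H, 4 ge L, 5 mi L.
The penult (syllable 4, ge) is light, so stress falls on the antepenult (syllable 3, lab).
Stress on syllable 3: dro:.si.ˈlab.ge.mi.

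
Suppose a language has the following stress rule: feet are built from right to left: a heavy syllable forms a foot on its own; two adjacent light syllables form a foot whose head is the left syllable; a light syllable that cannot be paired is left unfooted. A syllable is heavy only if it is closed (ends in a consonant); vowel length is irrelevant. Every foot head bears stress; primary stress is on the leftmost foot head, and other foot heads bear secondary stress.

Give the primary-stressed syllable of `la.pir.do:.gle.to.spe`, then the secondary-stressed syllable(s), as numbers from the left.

primary 2, secondary 3, 5

Weights: 1 la L, 2 pir H, 3 do: L, 4 gle L, 5 to L, 6 spe L.
Parse right to left (heavy = foot alone; LL = one foot; stranded L unfooted): la (ˈpir) (ˈdo:.gle) (ˈto.spe).
Foot heads: 2, 3, 5.
Primary stress on the leftmost head = syllable 2.
Secondary stress on 3, 5: la.ˈpir.ˌdo:.gle.ˌto.spe.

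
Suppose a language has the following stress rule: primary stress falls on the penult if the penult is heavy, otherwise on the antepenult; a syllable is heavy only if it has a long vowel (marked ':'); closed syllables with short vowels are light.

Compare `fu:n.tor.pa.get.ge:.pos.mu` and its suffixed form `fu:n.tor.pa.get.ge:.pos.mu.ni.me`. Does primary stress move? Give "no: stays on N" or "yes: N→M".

yes: 5→7

Base `fu:n.tor.pa.get.ge:.pos.mu` (7 syllables):
  Weights: 5 ge: H, 6 pos L, 7 mu L.
  The penult (syllable 6, pos) is light, so stress falls on the antepenult (syllable 5, ge:).
  → primary stress on syllable 5.
Suffixed `fu:n.tor.pa.get.ge:.pos.mu.ni.me` (9 syllables):
  Weights: 7 mu L, 8 ni L, 9 me L.
  The penult (syllable 8, ni) is light, so stress falls on the antepenult (syllable 7, mu).
  → primary stress on syllable 7.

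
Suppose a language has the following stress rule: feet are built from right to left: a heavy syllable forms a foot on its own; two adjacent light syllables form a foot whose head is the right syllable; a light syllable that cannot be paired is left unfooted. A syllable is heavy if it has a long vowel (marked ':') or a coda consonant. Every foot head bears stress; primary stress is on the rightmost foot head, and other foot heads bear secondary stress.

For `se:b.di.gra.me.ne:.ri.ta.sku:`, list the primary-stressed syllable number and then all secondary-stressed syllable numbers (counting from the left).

Weights: 1 se:b H, 2 di L, 3 gra L, 4 me L, 5 ne: H, 6 ri L, 7 ta L, 8 sku: H.
Parse right to left (heavy = foot alone; LL = one foot; stranded L unfooted): (ˈse:b) di (gra.ˈme) (ˈne:) (ri.ˈta) (ˈsku:).
Foot heads: 1, 4, 5, 7, 8.
Primary stress on the rightmost head = syllable 8.
Secondary stress on 1, 4, 5, 7: ˌse:b.di.gra.ˌme.ˌne:.ri.ˌta.ˈsku:.

primary 8, secondary 1, 4, 5, 7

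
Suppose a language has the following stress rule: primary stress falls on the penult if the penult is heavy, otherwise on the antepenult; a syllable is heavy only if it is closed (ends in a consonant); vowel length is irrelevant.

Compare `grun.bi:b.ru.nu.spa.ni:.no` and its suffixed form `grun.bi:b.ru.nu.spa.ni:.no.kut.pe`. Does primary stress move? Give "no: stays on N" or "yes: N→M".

yes: 5→8

Base `grun.bi:b.ru.nu.spa.ni:.no` (7 syllables):
  Weights: 5 spa L, 6 ni: L, 7 no L.
  The penult (syllable 6, ni:) is light, so stress falls on the antepenult (syllable 5, spa).
  → primary stress on syllable 5.
Suffixed `grun.bi:b.ru.nu.spa.ni:.no.kut.pe` (9 syllables):
  Weights: 7 no L, 8 kut H, 9 pe L.
  The penult (syllable 8, kut) is heavy, so it takes stress.
  → primary stress on syllable 8.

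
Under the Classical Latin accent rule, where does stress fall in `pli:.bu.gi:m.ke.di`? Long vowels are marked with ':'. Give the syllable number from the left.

3

Classical Latin: stress the penult if heavy (long vowel or closed), else the antepenult.
Weights: 3 gi:m H, 4 ke L, 5 di L.
The penult (syllable 4, ke) is light, so stress falls on the antepenult (syllable 3, gi:m).
Stress on syllable 3: pli:.bu.ˈgi:m.ke.di.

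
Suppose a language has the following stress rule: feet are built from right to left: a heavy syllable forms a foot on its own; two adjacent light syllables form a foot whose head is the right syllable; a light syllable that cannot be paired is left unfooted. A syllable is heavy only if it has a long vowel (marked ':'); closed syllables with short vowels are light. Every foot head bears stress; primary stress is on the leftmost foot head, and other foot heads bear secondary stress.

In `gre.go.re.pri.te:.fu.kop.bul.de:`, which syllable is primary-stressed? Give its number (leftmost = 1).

2

Weights: 1 gre L, 2 go L, 3 re L, 4 pri L, 5 te: H, 6 fu L, 7 kop L, 8 bul L, 9 de: H.
Parse right to left (heavy = foot alone; LL = one foot; stranded L unfooted): (gre.ˈgo) (re.ˈpri) (ˈte:) fu (kop.ˈbul) (ˈde:).
Foot heads: 2, 4, 5, 8, 9.
Primary stress on the leftmost head = syllable 2.
Primary stress: syllable 2 → gre.ˈgo.re.pri.te:.fu.kop.bul.de:.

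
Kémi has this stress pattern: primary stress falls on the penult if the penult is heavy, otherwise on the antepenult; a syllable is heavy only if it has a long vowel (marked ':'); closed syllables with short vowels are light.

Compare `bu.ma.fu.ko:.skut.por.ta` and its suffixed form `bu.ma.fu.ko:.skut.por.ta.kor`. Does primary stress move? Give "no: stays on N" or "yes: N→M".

yes: 5→6

Base `bu.ma.fu.ko:.skut.por.ta` (7 syllables):
  Weights: 5 skut L, 6 por L, 7 ta L.
  The penult (syllable 6, por) is light, so stress falls on the antepenult (syllable 5, skut).
  → primary stress on syllable 5.
Suffixed `bu.ma.fu.ko:.skut.por.ta.kor` (8 syllables):
  Weights: 6 por L, 7 ta L, 8 kor L.
  The penult (syllable 7, ta) is light, so stress falls on the antepenult (syllable 6, por).
  → primary stress on syllable 6.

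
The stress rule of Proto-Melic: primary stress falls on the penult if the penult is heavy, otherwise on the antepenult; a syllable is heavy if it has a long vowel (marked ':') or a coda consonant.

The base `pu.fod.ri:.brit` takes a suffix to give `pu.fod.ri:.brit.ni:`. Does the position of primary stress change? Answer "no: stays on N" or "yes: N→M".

yes: 3→4

Base `pu.fod.ri:.brit` (4 syllables):
  Weights: 2 fod H, 3 ri: H, 4 brit H.
  The penult (syllable 3, ri:) is heavy, so it takes stress.
  → primary stress on syllable 3.
Suffixed `pu.fod.ri:.brit.ni:` (5 syllables):
  Weights: 3 ri: H, 4 brit H, 5 ni: H.
  The penult (syllable 4, brit) is heavy, so it takes stress.
  → primary stress on syllable 4.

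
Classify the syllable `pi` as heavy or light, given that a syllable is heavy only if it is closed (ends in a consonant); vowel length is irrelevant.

`pi`: short vowel, open (no coda). Open (no coda) → light.

light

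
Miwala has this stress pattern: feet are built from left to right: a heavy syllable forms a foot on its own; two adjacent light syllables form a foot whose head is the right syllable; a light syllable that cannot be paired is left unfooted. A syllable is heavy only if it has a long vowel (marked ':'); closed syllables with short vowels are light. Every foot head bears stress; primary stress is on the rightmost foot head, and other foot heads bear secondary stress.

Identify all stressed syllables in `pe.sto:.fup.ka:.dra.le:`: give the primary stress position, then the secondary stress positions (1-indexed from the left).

Weights: 1 pe L, 2 sto: H, 3 fup L, 4 ka: H, 5 dra L, 6 le: H.
Parse left to right (heavy = foot alone; LL = one foot; stranded L unfooted): pe (ˈsto:) fup (ˈka:) dra (ˈle:).
Foot heads: 2, 4, 6.
Primary stress on the rightmost head = syllable 6.
Secondary stress on 2, 4: pe.ˌsto:.fup.ˌka:.dra.ˈle:.

primary 6, secondary 2, 4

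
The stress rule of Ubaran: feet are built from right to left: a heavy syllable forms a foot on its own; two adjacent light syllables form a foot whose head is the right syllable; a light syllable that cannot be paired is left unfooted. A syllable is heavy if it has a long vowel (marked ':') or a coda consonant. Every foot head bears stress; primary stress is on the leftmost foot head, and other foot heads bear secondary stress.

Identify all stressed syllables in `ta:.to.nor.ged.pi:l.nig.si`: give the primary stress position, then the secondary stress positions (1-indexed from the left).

Weights: 1 ta: H, 2 to L, 3 nor H, 4 ged H, 5 pi:l H, 6 nig H, 7 si L.
Parse right to left (heavy = foot alone; LL = one foot; stranded L unfooted): (ˈta:) to (ˈnor) (ˈged) (ˈpi:l) (ˈnig) si.
Foot heads: 1, 3, 4, 5, 6.
Primary stress on the leftmost head = syllable 1.
Secondary stress on 3, 4, 5, 6: ˈta:.to.ˌnor.ˌged.ˌpi:l.ˌnig.si.

primary 1, secondary 3, 4, 5, 6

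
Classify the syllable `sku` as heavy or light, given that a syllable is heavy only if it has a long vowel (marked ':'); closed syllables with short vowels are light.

`sku`: short vowel, open (no coda). Short vowel → light.

light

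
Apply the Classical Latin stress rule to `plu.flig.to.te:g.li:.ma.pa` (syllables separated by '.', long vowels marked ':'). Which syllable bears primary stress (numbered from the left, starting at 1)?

5

Classical Latin: stress the penult if heavy (long vowel or closed), else the antepenult.
Weights: 5 li: H, 6 ma L, 7 pa L.
The penult (syllable 6, ma) is light, so stress falls on the antepenult (syllable 5, li:).
Stress on syllable 5: plu.flig.to.te:g.ˈli:.ma.pa.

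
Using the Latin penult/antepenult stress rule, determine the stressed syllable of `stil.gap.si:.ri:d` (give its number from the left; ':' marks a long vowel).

3

Classical Latin: stress the penult if heavy (long vowel or closed), else the antepenult.
Weights: 2 gap H, 3 si: H, 4 ri:d H.
The penult (syllable 3, si:) is heavy, so it takes stress.
Stress on syllable 3: stil.gap.ˈsi:.ri:d.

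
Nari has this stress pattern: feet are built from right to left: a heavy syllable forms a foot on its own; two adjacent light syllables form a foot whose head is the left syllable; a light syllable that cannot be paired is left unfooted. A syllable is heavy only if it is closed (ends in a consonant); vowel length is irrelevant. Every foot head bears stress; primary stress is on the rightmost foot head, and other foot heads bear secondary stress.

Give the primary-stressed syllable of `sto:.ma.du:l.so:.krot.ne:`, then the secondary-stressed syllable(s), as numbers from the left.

primary 5, secondary 1, 3

Weights: 1 sto: L, 2 ma L, 3 du:l H, 4 so: L, 5 krot H, 6 ne: L.
Parse right to left (heavy = foot alone; LL = one foot; stranded L unfooted): (ˈsto:.ma) (ˈdu:l) so: (ˈkrot) ne:.
Foot heads: 1, 3, 5.
Primary stress on the rightmost head = syllable 5.
Secondary stress on 1, 3: ˌsto:.ma.ˌdu:l.so:.ˈkrot.ne:.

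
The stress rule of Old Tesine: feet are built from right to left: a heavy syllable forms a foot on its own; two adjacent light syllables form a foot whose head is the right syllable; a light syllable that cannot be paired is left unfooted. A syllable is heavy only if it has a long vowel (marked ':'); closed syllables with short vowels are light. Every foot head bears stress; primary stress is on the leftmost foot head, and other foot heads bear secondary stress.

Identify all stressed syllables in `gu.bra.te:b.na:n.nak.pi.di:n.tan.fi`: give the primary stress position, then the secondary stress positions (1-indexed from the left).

primary 2, secondary 3, 4, 6, 7, 9

Weights: 1 gu L, 2 bra L, 3 te:b H, 4 na:n H, 5 nak L, 6 pi L, 7 di:n H, 8 tan L, 9 fi L.
Parse right to left (heavy = foot alone; LL = one foot; stranded L unfooted): (gu.ˈbra) (ˈte:b) (ˈna:n) (nak.ˈpi) (ˈdi:n) (tan.ˈfi).
Foot heads: 2, 3, 4, 6, 7, 9.
Primary stress on the leftmost head = syllable 2.
Secondary stress on 3, 4, 6, 7, 9: gu.ˈbra.ˌte:b.ˌna:n.nak.ˌpi.ˌdi:n.tan.ˌfi.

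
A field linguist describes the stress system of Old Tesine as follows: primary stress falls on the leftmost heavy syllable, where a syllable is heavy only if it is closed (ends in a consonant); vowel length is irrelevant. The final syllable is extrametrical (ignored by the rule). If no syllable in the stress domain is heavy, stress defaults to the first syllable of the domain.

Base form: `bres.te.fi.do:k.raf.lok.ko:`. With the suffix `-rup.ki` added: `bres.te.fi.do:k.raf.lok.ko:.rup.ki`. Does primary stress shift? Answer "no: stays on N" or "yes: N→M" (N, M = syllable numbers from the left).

Base `bres.te.fi.do:k.raf.lok.ko:` (7 syllables):
  The final syllable (7, ko:) is extrametrical; the stress domain is syllables 1–6.
  Weights: 1 bres H, 2 te L, 3 fi L, 4 do:k H, 5 raf H, 6 lok H.
  Heavy syllables in the domain: 1, 4, 5, 6. The leftmost is syllable 1 (bres).
  → primary stress on syllable 1.
Suffixed `bres.te.fi.do:k.raf.lok.ko:.rup.ki` (9 syllables):
  The final syllable (9, ki) is extrametrical; the stress domain is syllables 1–8.
  Weights: 1 bres H, 2 te L, 3 fi L, 4 do:k H, 5 raf H, 6 lok H, 7 ko: L, 8 rup H.
  Heavy syllables in the domain: 1, 4, 5, 6, 8. The leftmost is syllable 1 (bres).
  → primary stress on syllable 1.

no: stays on 1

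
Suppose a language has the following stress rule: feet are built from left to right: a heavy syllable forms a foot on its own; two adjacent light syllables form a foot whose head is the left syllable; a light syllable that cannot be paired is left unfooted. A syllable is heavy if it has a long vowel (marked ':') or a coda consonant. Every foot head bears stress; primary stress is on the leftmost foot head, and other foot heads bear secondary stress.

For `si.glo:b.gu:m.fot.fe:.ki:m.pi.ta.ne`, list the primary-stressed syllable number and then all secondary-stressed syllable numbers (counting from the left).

Weights: 1 si L, 2 glo:b H, 3 gu:m H, 4 fot H, 5 fe: H, 6 ki:m H, 7 pi L, 8 ta L, 9 ne L.
Parse left to right (heavy = foot alone; LL = one foot; stranded L unfooted): si (ˈglo:b) (ˈgu:m) (ˈfot) (ˈfe:) (ˈki:m) (ˈpi.ta) ne.
Foot heads: 2, 3, 4, 5, 6, 7.
Primary stress on the leftmost head = syllable 2.
Secondary stress on 3, 4, 5, 6, 7: si.ˈglo:b.ˌgu:m.ˌfot.ˌfe:.ˌki:m.ˌpi.ta.ne.

primary 2, secondary 3, 4, 5, 6, 7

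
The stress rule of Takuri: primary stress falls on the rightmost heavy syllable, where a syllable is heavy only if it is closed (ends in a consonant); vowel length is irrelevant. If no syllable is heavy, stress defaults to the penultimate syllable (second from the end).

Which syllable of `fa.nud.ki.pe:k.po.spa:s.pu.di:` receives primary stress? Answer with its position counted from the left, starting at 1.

6

Weights: 1 fa L, 2 nud H, 3 ki L, 4 pe:k H, 5 po L, 6 spa:s H, 7 pu L, 8 di: L.
Heavy syllables in the domain: 2, 4, 6. The rightmost is syllable 6 (spa:s).
Primary stress: syllable 6 → fa.nud.ki.pe:k.po.ˈspa:s.pu.di:.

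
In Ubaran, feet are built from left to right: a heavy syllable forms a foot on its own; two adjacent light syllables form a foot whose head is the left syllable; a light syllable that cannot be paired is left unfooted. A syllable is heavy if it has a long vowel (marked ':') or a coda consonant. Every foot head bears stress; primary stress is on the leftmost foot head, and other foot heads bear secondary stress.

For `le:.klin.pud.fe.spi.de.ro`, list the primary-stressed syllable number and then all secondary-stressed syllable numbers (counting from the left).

Weights: 1 le: H, 2 klin H, 3 pud H, 4 fe L, 5 spi L, 6 de L, 7 ro L.
Parse left to right (heavy = foot alone; LL = one foot; stranded L unfooted): (ˈle:) (ˈklin) (ˈpud) (ˈfe.spi) (ˈde.ro).
Foot heads: 1, 2, 3, 4, 6.
Primary stress on the leftmost head = syllable 1.
Secondary stress on 2, 3, 4, 6: ˈle:.ˌklin.ˌpud.ˌfe.spi.ˌde.ro.

primary 1, secondary 2, 3, 4, 6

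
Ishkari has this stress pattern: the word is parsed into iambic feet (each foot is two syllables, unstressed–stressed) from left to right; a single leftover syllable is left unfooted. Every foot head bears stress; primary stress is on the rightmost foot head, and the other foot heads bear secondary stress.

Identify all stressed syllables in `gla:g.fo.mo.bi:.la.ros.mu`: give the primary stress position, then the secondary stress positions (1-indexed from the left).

Parse left to right into iambic (σˈσ) feet: (gla:g.ˈfo) (mo.ˈbi:) (la.ˈros) mu. Syllable 7 is left unfooted.
Foot heads (stressed positions): 2, 4, 6.
End Rule Rightmost: primary stress on the rightmost head = syllable 6.
Secondary stress on 2, 4: gla:g.ˌfo.mo.ˌbi:.la.ˈros.mu.

primary 6, secondary 2, 4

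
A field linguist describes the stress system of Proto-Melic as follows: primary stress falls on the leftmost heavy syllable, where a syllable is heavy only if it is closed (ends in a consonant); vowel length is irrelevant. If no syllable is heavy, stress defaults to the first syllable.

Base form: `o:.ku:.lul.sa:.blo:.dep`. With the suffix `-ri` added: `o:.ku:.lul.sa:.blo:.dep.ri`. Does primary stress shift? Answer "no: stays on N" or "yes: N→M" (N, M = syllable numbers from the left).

no: stays on 3

Base `o:.ku:.lul.sa:.blo:.dep` (6 syllables):
  Weights: 1 o: L, 2 ku: L, 3 lul H, 4 sa: L, 5 blo: L, 6 dep H.
  Heavy syllables in the domain: 3, 6. The leftmost is syllable 3 (lul).
  → primary stress on syllable 3.
Suffixed `o:.ku:.lul.sa:.blo:.dep.ri` (7 syllables):
  Weights: 1 o: L, 2 ku: L, 3 lul H, 4 sa: L, 5 blo: L, 6 dep H, 7 ri L.
  Heavy syllables in the domain: 3, 6. The leftmost is syllable 3 (lul).
  → primary stress on syllable 3.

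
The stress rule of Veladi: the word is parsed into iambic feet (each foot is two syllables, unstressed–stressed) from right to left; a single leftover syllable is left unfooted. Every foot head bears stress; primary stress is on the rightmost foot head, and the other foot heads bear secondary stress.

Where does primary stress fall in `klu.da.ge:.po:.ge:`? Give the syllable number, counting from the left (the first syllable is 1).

5

Parse right to left into iambic (σˈσ) feet: klu (da.ˈge:) (po:.ˈge:). Syllable 1 is left unfooted.
Foot heads (stressed positions): 3, 5.
End Rule Rightmost: primary stress on the rightmost head = syllable 5.
Primary stress: syllable 5 → klu.da.ge:.po:.ˈge:.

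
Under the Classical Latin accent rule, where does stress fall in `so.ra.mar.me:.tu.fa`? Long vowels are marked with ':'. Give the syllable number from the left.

Classical Latin: stress the penult if heavy (long vowel or closed), else the antepenult.
Weights: 4 me: H, 5 tu L, 6 fa L.
The penult (syllable 5, tu) is light, so stress falls on the antepenult (syllable 4, me:).
Stress on syllable 4: so.ra.mar.ˈme:.tu.fa.

4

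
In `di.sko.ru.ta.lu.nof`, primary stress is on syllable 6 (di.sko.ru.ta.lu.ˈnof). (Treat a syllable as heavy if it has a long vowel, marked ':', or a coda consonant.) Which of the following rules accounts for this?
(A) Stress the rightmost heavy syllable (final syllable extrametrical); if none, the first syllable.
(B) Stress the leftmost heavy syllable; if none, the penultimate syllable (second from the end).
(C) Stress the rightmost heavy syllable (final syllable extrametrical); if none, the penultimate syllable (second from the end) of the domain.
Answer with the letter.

Rule A → syllable 1 (observed: 6).
Rule B → syllable 6 ✓.
Rule C → syllable 4 (observed: 6).

B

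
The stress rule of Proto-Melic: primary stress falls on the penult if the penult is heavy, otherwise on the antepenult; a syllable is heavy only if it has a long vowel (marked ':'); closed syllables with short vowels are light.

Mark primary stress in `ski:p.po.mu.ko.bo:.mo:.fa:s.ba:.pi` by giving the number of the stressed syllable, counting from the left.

8

Weights: 7 fa:s H, 8 ba: H, 9 pi L.
The penult (syllable 8, ba:) is heavy, so it takes stress.
Primary stress: syllable 8 → ski:p.po.mu.ko.bo:.mo:.fa:s.ˈba:.pi.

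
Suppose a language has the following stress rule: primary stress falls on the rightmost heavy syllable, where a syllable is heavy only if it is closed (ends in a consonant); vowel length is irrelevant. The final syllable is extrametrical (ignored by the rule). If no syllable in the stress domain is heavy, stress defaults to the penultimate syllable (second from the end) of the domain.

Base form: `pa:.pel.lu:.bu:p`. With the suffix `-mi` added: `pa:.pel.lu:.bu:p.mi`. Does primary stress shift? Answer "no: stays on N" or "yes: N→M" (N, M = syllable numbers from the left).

yes: 2→4

Base `pa:.pel.lu:.bu:p` (4 syllables):
  The final syllable (4, bu:p) is extrametrical; the stress domain is syllables 1–3.
  Weights: 1 pa: L, 2 pel H, 3 lu: L.
  Heavy syllables in the domain: 2. The rightmost is syllable 2 (pel).
  → primary stress on syllable 2.
Suffixed `pa:.pel.lu:.bu:p.mi` (5 syllables):
  The final syllable (5, mi) is extrametrical; the stress domain is syllables 1–4.
  Weights: 1 pa: L, 2 pel H, 3 lu: L, 4 bu:p H.
  Heavy syllables in the domain: 2, 4. The rightmost is syllable 4 (bu:p).
  → primary stress on syllable 4.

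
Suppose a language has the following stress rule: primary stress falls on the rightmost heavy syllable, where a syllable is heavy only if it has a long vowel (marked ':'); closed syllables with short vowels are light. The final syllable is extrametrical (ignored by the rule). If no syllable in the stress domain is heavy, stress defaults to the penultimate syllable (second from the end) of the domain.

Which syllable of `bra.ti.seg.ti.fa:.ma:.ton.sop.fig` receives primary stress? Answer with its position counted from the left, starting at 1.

6

The final syllable (9, fig) is extrametrical; the stress domain is syllables 1–8.
Weights: 1 bra L, 2 ti L, 3 seg L, 4 ti L, 5 fa: H, 6 ma: H, 7 ton L, 8 sop L.
Heavy syllables in the domain: 5, 6. The rightmost is syllable 6 (ma:).
Primary stress: syllable 6 → bra.ti.seg.ti.fa:.ˈma:.ton.sop.fig.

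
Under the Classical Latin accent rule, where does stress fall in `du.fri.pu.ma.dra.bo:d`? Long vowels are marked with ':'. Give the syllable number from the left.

4

Classical Latin: stress the penult if heavy (long vowel or closed), else the antepenult.
Weights: 4 ma L, 5 dra L, 6 bo:d H.
The penult (syllable 5, dra) is light, so stress falls on the antepenult (syllable 4, ma).
Stress on syllable 4: du.fri.pu.ˈma.dra.bo:d.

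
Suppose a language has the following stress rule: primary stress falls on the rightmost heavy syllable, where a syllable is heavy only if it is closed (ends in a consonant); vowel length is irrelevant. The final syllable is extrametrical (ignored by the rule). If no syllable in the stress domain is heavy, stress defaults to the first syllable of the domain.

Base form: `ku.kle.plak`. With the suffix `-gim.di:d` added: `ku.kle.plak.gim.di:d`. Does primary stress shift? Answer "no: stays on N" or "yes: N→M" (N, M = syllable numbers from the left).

yes: 1→4

Base `ku.kle.plak` (3 syllables):
  The final syllable (3, plak) is extrametrical; the stress domain is syllables 1–2.
  Weights: 1 ku L, 2 kle L.
  No heavy syllable in the domain; default to the first syllable of the domain = syllable 1.
  → primary stress on syllable 1.
Suffixed `ku.kle.plak.gim.di:d` (5 syllables):
  The final syllable (5, di:d) is extrametrical; the stress domain is syllables 1–4.
  Weights: 1 ku L, 2 kle L, 3 plak H, 4 gim H.
  Heavy syllables in the domain: 3, 4. The rightmost is syllable 4 (gim).
  → primary stress on syllable 4.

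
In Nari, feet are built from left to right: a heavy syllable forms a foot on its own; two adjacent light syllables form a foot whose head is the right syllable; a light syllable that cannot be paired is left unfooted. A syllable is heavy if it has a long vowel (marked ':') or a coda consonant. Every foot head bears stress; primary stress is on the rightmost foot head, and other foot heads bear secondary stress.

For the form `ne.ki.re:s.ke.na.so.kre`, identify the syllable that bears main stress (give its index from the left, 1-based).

7

Weights: 1 ne L, 2 ki L, 3 re:s H, 4 ke L, 5 na L, 6 so L, 7 kre L.
Parse left to right (heavy = foot alone; LL = one foot; stranded L unfooted): (ne.ˈki) (ˈre:s) (ke.ˈna) (so.ˈkre).
Foot heads: 2, 3, 5, 7.
Primary stress on the rightmost head = syllable 7.
Primary stress: syllable 7 → ne.ki.re:s.ke.na.so.ˈkre.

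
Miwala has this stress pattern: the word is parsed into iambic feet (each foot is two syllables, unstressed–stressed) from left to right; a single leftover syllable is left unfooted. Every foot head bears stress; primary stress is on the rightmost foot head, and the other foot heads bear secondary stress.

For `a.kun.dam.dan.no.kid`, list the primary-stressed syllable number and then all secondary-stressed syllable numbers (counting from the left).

primary 6, secondary 2, 4

Parse left to right into iambic (σˈσ) feet: (a.ˈkun) (dam.ˈdan) (no.ˈkid).
Foot heads (stressed positions): 2, 4, 6.
End Rule Rightmost: primary stress on the rightmost head = syllable 6.
Secondary stress on 2, 4: a.ˌkun.dam.ˌdan.no.ˈkid.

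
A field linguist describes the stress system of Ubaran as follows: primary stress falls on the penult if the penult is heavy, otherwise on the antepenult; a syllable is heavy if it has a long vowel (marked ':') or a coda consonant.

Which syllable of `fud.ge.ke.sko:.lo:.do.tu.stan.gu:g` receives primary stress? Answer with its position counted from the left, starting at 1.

Weights: 7 tu L, 8 stan H, 9 gu:g H.
The penult (syllable 8, stan) is heavy, so it takes stress.
Primary stress: syllable 8 → fud.ge.ke.sko:.lo:.do.tu.ˈstan.gu:g.

8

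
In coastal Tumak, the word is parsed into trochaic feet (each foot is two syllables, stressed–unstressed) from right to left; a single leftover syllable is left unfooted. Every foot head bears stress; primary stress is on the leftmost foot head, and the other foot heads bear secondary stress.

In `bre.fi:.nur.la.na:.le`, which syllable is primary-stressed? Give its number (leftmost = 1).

1

Parse right to left into trochaic (ˈσσ) feet: (ˈbre.fi:) (ˈnur.la) (ˈna:.le).
Foot heads (stressed positions): 1, 3, 5.
End Rule Leftmost: primary stress on the leftmost head = syllable 1.
Primary stress: syllable 1 → ˈbre.fi:.nur.la.na:.le.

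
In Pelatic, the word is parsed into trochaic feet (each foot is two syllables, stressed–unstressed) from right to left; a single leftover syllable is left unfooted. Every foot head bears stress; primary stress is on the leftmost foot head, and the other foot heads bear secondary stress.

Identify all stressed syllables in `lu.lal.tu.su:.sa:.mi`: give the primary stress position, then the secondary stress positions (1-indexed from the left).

Parse right to left into trochaic (ˈσσ) feet: (ˈlu.lal) (ˈtu.su:) (ˈsa:.mi).
Foot heads (stressed positions): 1, 3, 5.
End Rule Leftmost: primary stress on the leftmost head = syllable 1.
Secondary stress on 3, 5: ˈlu.lal.ˌtu.su:.ˌsa:.mi.

primary 1, secondary 3, 5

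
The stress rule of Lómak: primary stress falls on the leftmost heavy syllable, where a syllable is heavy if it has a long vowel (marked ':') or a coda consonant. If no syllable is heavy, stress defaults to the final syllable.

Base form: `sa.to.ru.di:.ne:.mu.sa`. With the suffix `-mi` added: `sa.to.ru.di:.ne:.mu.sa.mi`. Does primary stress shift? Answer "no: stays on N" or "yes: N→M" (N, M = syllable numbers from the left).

no: stays on 4

Base `sa.to.ru.di:.ne:.mu.sa` (7 syllables):
  Weights: 1 sa L, 2 to L, 3 ru L, 4 di: H, 5 ne: H, 6 mu L, 7 sa L.
  Heavy syllables in the domain: 4, 5. The leftmost is syllable 4 (di:).
  → primary stress on syllable 4.
Suffixed `sa.to.ru.di:.ne:.mu.sa.mi` (8 syllables):
  Weights: 1 sa L, 2 to L, 3 ru L, 4 di: H, 5 ne: H, 6 mu L, 7 sa L, 8 mi L.
  Heavy syllables in the domain: 4, 5. The leftmost is syllable 4 (di:).
  → primary stress on syllable 4.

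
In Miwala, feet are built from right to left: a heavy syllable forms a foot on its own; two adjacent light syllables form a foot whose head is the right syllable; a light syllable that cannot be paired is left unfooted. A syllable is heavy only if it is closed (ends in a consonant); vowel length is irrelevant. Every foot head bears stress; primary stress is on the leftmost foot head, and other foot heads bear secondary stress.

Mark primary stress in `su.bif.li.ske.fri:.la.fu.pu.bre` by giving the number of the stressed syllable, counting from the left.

2

Weights: 1 su L, 2 bif H, 3 li L, 4 ske L, 5 fri: L, 6 la L, 7 fu L, 8 pu L, 9 bre L.
Parse right to left (heavy = foot alone; LL = one foot; stranded L unfooted): su (ˈbif) li (ske.ˈfri:) (la.ˈfu) (pu.ˈbre).
Foot heads: 2, 5, 7, 9.
Primary stress on the leftmost head = syllable 2.
Primary stress: syllable 2 → su.ˈbif.li.ske.fri:.la.fu.pu.bre.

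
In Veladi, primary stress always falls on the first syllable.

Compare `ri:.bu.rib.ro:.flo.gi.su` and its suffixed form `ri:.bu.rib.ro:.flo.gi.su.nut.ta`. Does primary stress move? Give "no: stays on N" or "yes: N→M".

Base `ri:.bu.rib.ro:.flo.gi.su` (7 syllables):
  The word has 7 syllables; the first syllable is syllable 1 (ri:).
  → primary stress on syllable 1.
Suffixed `ri:.bu.rib.ro:.flo.gi.su.nut.ta` (9 syllables):
  The word has 9 syllables; the first syllable is syllable 1 (ri:).
  → primary stress on syllable 1.

no: stays on 1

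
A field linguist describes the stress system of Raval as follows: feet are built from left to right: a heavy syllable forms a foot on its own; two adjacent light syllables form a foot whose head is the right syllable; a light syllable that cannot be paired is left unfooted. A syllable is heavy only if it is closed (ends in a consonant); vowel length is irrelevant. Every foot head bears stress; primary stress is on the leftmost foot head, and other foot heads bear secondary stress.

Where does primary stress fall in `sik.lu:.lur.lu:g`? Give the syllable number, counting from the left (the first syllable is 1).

1

Weights: 1 sik H, 2 lu: L, 3 lur H, 4 lu:g H.
Parse left to right (heavy = foot alone; LL = one foot; stranded L unfooted): (ˈsik) lu: (ˈlur) (ˈlu:g).
Foot heads: 1, 3, 4.
Primary stress on the leftmost head = syllable 1.
Primary stress: syllable 1 → ˈsik.lu:.lur.lu:g.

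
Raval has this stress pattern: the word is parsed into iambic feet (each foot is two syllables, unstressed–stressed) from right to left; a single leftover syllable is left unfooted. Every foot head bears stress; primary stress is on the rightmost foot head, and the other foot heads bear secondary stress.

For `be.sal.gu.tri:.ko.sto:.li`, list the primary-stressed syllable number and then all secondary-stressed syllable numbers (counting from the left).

Parse right to left into iambic (σˈσ) feet: be (sal.ˈgu) (tri:.ˈko) (sto:.ˈli). Syllable 1 is left unfooted.
Foot heads (stressed positions): 3, 5, 7.
End Rule Rightmost: primary stress on the rightmost head = syllable 7.
Secondary stress on 3, 5: be.sal.ˌgu.tri:.ˌko.sto:.ˈli.

primary 7, secondary 3, 5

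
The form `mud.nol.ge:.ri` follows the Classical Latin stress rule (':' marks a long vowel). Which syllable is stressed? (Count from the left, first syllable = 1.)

3

Classical Latin: stress the penult if heavy (long vowel or closed), else the antepenult.
Weights: 2 nol H, 3 ge: H, 4 ri L.
The penult (syllable 3, ge:) is heavy, so it takes stress.
Stress on syllable 3: mud.nol.ˈge:.ri.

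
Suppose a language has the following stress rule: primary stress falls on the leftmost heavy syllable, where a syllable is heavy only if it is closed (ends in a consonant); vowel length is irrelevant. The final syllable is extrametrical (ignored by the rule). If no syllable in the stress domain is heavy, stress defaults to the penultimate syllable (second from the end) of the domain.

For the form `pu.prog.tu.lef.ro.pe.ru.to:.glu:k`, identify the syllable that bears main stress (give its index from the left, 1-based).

The final syllable (9, glu:k) is extrametrical; the stress domain is syllables 1–8.
Weights: 1 pu L, 2 prog H, 3 tu L, 4 lef H, 5 ro L, 6 pe L, 7 ru L, 8 to: L.
Heavy syllables in the domain: 2, 4. The leftmost is syllable 2 (prog).
Primary stress: syllable 2 → pu.ˈprog.tu.lef.ro.pe.ru.to:.glu:k.

2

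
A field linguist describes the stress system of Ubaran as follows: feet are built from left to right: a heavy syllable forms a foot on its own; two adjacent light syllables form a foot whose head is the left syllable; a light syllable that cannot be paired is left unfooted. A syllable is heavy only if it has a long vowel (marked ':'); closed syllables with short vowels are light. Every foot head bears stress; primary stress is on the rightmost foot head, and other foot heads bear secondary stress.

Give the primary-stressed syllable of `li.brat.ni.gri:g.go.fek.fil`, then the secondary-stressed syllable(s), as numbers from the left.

primary 5, secondary 1, 4

Weights: 1 li L, 2 brat L, 3 ni L, 4 gri:g H, 5 go L, 6 fek L, 7 fil L.
Parse left to right (heavy = foot alone; LL = one foot; stranded L unfooted): (ˈli.brat) ni (ˈgri:g) (ˈgo.fek) fil.
Foot heads: 1, 4, 5.
Primary stress on the rightmost head = syllable 5.
Secondary stress on 1, 4: ˌli.brat.ni.ˌgri:g.ˈgo.fek.fil.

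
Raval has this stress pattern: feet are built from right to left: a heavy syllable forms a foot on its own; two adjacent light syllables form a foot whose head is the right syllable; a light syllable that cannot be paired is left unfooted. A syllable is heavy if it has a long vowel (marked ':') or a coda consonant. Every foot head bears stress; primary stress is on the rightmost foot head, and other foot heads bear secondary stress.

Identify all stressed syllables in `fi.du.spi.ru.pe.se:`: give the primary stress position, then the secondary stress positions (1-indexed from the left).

primary 6, secondary 3, 5

Weights: 1 fi L, 2 du L, 3 spi L, 4 ru L, 5 pe L, 6 se: H.
Parse right to left (heavy = foot alone; LL = one foot; stranded L unfooted): fi (du.ˈspi) (ru.ˈpe) (ˈse:).
Foot heads: 3, 5, 6.
Primary stress on the rightmost head = syllable 6.
Secondary stress on 3, 5: fi.du.ˌspi.ru.ˌpe.ˈse:.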